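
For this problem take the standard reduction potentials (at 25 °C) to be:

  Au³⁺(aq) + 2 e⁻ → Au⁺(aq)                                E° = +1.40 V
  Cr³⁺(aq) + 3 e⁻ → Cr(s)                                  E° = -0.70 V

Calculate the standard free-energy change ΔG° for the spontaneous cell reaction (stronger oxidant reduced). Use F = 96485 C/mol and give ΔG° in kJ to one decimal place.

Au³⁺/Au⁺ (E° = +1.40 V) is the cathode; Cr³⁺/Cr (E° = -0.70 V) is the anode, so E°cell = +2.10 V.
Balancing electrons gives n = 6 (lcm of 2 and 3).
ΔG° = −nFE° = −(6)(96485)(+2.10) = -1,215,711 J = -1215.7 kJ.

-1215.7 kJ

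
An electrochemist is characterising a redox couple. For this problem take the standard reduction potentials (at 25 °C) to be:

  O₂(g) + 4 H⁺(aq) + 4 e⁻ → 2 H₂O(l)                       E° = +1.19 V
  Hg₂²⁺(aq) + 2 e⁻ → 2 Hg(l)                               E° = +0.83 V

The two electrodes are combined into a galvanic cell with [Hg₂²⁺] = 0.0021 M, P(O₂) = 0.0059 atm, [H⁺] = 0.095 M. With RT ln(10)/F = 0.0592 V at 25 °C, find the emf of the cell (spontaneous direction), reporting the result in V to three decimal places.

+0.346 V

O₂/H₂O is the cathode (higher E°), Hg₂²⁺/Hg the anode: E°cell = +1.19 − (+0.83) = +0.36 V, n = 4.
Overall: O₂(g) + 4 H⁺(aq) + 4 Hg(l) → 2 H₂O(l) + 2 Hg₂²⁺(aq)
Q = [Hg₂²⁺]^2 / (P(O₂)·[H⁺]^4); log Q = 0.963.
E = E° − (0.0592/n) log Q = +0.36 − (0.0592/4)(0.963) = +0.346 V.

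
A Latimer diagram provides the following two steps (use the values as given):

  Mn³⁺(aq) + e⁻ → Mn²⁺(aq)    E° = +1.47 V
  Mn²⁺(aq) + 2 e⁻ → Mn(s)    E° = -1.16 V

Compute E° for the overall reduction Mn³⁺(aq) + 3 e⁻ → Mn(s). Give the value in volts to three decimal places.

Adding the free-energy changes (−nFE°) of the two steps gives −n₃FE°₃ = −n₁FE°₁ − n₂FE°₂.
E°₃ = (1×+1.47 + 2×-1.16) / 3 = (-0.850) / 3 = -0.283 V.

-0.283 V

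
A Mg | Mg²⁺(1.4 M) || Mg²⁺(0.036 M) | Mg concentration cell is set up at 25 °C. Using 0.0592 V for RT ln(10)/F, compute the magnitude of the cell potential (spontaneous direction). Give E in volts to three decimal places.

For a concentration cell E°cell = 0. The 1.4 M side is the cathode (reduction is favoured where [Mg²⁺] is higher).
With n = 2, E = −(0.0592/2) log([Mg²⁺]ₐₙ/[Mg²⁺]꜀ₐₜ) = −(0.0592/2) log(0.036/1.4) = −(0.0592/2)(-1.590) = +0.047 V.

+0.047 V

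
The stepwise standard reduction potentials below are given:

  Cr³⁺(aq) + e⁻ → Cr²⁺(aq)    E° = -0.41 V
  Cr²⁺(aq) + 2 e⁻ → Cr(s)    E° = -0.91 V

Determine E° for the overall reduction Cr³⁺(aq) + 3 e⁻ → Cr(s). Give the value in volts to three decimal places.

Standard free energies of sequential steps add: ΔG°₃ = ΔG°₁ + ΔG°₂, so n₃E°₃ = n₁E°₁ + n₂E°₂.
E°₃ = (1×-0.41 + 2×-0.91) / 3 = (-2.230) / 3 = -0.743 V.
E° values themselves are not directly additive — weighting by electron count is essential.

-0.743 V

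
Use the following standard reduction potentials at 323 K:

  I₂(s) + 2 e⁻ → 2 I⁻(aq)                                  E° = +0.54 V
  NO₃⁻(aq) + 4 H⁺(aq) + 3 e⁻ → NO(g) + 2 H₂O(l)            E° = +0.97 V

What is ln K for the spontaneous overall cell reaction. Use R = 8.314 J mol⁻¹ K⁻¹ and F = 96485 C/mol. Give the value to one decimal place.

Cathode: NO₃⁻/NO; anode: I₂/I⁻. E°cell = (+0.97) − (+0.54) = +0.43 V, with n = 6.
ΔG° = −nFE° = −RT ln K, so ln K = nFE°/(RT) = (6)(96485)(+0.43) / ((8.314)(323)) = 92.697.

92.7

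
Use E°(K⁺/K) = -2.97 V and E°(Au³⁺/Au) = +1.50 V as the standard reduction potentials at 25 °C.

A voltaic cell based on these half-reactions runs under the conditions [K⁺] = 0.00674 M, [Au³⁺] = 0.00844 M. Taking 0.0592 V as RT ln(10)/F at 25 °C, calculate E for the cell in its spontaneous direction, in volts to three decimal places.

+4.558 V

Au³⁺/Au is the cathode (higher E°), K⁺/K the anode: E°cell = +1.50 − (-2.97) = +4.47 V, n = 3.
Overall: Au³⁺(aq) + 3 K(s) → Au(s) + 3 K⁺(aq)
Q = [K⁺]^3 / ([Au³⁺]); log Q = -4.440.
E = E° − (0.0592/n) log Q = +4.47 − (0.0592/3)(-4.440) = +4.558 V.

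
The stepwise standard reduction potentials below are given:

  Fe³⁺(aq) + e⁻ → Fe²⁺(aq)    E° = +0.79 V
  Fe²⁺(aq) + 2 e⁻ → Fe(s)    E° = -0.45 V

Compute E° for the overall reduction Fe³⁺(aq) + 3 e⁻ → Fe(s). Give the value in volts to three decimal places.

Since ΔG° = −nFE° is additive over sequential reductions, n₃E°₃ = n₁E°₁ + n₂E°₂.
E°₃ = (1×+0.79 + 2×-0.45) / 3 = (-0.110) / 3 = -0.037 V.
E° values themselves are not directly additive — weighting by electron count is essential.

-0.037 V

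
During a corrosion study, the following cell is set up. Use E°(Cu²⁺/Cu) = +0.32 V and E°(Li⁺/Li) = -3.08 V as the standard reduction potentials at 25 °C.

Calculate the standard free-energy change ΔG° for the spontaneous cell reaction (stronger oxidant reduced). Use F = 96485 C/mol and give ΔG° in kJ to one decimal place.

Cu²⁺/Cu (E° = +0.32 V) is the cathode; Li⁺/Li (E° = -3.08 V) is the anode, so E°cell = +3.40 V.
Balancing electrons gives n = 2 (lcm of 2 and 1).
ΔG° = −nFE° = −(2)(96485)(+3.40) = -656,098 J = -656.1 kJ.

-656.1 kJ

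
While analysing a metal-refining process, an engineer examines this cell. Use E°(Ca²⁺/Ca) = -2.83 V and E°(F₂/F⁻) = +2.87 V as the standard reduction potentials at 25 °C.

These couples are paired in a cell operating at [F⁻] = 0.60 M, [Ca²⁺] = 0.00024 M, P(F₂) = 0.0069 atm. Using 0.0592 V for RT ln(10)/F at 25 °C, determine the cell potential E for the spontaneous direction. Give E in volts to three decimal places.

+5.756 V

F₂/F⁻ is the cathode (higher E°), Ca²⁺/Ca the anode: E°cell = +2.87 − (-2.83) = +5.70 V, n = 2.
Overall: F₂(g) + Ca(s) → 2 F⁻(aq) + Ca²⁺(aq)
Q = [F⁻]^2·[Ca²⁺] / (P(F₂)); log Q = -1.902.
E = E° − (0.0592/n) log Q = +5.70 − (0.0592/2)(-1.902) = +5.756 V.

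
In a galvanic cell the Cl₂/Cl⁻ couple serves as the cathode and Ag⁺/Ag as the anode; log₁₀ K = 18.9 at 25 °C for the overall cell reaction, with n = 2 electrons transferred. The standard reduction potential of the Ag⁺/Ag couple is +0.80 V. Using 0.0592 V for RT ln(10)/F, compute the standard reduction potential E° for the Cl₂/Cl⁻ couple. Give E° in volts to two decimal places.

+1.36 V

E°cell = (0.0592/n)·log K = (0.0592/2)(18.9) = +0.559 V.
Since Cl₂/Cl⁻ is the cathode and Ag⁺/Ag the anode, E°cell = E°(Cl₂/Cl⁻) − E°(Ag⁺/Ag).
So E°(Cl₂/Cl⁻) = E°cell + E°(Ag⁺/Ag) = +0.559 + (+0.80) = +1.36 V.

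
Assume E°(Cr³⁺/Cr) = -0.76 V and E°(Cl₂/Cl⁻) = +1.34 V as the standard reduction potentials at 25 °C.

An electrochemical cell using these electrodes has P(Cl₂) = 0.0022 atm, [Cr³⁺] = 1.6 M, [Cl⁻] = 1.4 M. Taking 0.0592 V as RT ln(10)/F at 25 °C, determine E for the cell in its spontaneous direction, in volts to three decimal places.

+2.009 V

Cl₂/Cl⁻ is the cathode (higher E°), Cr³⁺/Cr the anode: E°cell = +1.34 − (-0.76) = +2.10 V, n = 6.
Overall: 3 Cl₂(g) + 2 Cr(s) → 6 Cl⁻(aq) + 2 Cr³⁺(aq)
Q = [Cl⁻]^6·[Cr³⁺]^2 / (P(Cl₂)^3); log Q = 9.258.
E = E° − (0.0592/n) log Q = +2.10 − (0.0592/6)(9.258) = +2.009 V.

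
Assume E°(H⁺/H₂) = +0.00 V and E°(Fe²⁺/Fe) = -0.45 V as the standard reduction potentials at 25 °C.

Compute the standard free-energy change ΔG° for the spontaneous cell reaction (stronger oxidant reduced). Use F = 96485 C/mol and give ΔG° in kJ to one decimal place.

H⁺/H₂ (E° = +0.00 V) is the cathode; Fe²⁺/Fe (E° = -0.45 V) is the anode, so E°cell = +0.45 V.
Balancing electrons gives n = 2 (lcm of 2 and 2).
ΔG° = −nFE° = −(2)(96485)(+0.45) = -86,836 J = -86.8 kJ.

-86.8 kJ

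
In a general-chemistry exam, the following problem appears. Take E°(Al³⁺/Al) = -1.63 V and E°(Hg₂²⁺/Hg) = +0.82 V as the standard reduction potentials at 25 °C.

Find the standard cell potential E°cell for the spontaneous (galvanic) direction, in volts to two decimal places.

+2.45 V

The Hg₂²⁺/Hg couple has the higher reduction potential, so it is the cathode; Al³⁺/Al is oxidised at the anode.
E°cell = E°(cathode) − E°(anode) = (+0.82) − (-1.63) = +2.45 V.
Since E°cell > 0, the reaction is spontaneous under standard conditions.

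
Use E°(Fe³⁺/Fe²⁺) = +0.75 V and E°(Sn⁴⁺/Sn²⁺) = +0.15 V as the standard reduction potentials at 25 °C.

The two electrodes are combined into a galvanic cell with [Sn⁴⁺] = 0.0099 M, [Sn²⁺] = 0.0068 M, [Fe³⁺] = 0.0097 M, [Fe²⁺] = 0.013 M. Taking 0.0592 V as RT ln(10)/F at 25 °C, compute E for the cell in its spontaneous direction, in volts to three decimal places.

+0.588 V

Fe³⁺/Fe²⁺ is the cathode (higher E°), Sn⁴⁺/Sn²⁺ the anode: E°cell = +0.75 − (+0.15) = +0.60 V, n = 2.
Overall: 2 Fe³⁺(aq) + Sn²⁺(aq) → 2 Fe²⁺(aq) + Sn⁴⁺(aq)
Q = [Fe²⁺]^2·[Sn⁴⁺] / ([Fe³⁺]^2·[Sn²⁺]); log Q = 0.417.
E = E° − (0.0592/n) log Q = +0.60 − (0.0592/2)(0.417) = +0.588 V.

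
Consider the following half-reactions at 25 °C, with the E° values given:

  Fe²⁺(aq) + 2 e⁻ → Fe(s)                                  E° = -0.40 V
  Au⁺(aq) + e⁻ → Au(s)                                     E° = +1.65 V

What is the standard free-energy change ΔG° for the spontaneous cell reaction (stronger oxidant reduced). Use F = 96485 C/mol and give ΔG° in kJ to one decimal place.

Au⁺/Au (E° = +1.65 V) is the cathode; Fe²⁺/Fe (E° = -0.40 V) is the anode, so E°cell = +2.05 V.
Balancing electrons gives n = 2 (lcm of 1 and 2).
ΔG° = −nFE° = −(2)(96485)(+2.05) = -395,588 J = -395.6 kJ.

-395.6 kJ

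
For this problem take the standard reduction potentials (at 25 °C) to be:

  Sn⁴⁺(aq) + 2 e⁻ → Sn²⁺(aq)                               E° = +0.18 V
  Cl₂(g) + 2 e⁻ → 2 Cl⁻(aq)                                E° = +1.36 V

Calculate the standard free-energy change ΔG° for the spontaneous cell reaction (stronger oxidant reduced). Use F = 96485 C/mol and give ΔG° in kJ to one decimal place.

-227.7 kJ

Cl₂/Cl⁻ (E° = +1.36 V) is the cathode; Sn⁴⁺/Sn²⁺ (E° = +0.18 V) is the anode, so E°cell = +1.18 V.
Balancing electrons gives n = 2 (lcm of 2 and 2).
ΔG° = −nFE° = −(2)(96485)(+1.18) = -227,705 J = -227.7 kJ.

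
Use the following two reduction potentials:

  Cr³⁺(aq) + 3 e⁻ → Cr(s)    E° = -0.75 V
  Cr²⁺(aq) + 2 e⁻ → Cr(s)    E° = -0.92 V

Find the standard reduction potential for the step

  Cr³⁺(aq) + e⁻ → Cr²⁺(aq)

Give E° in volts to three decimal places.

Sequential free energies add, so n₃E°₃ = n₁E°₁ + n₂E°₂.
With n₃ = 3, and the known step contributing 2×(-0.92) V, the unknown satisfies 1·E° = 3×(-0.75) − 2×(-0.92) = -0.410.
E° = -0.410 / 1 = -0.410 V.

-0.410 V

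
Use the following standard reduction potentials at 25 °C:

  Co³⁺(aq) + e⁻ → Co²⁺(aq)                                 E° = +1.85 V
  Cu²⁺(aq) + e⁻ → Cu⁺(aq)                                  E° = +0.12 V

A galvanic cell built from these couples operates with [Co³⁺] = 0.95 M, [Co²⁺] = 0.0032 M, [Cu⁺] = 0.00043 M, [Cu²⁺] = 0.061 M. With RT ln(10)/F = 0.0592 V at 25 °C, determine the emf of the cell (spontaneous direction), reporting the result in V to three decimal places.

Co³⁺/Co²⁺ is the cathode (higher E°), Cu²⁺/Cu⁺ the anode: E°cell = +1.85 − (+0.12) = +1.73 V, n = 1.
Overall: Co³⁺(aq) + Cu⁺(aq) → Co²⁺(aq) + Cu²⁺(aq)
Q = [Co²⁺]·[Cu²⁺] / ([Co³⁺]·[Cu⁺]); log Q = -0.321.
E = E° − (0.0592/n) log Q = +1.73 − (0.0592/1)(-0.321) = +1.749 V.

+1.749 V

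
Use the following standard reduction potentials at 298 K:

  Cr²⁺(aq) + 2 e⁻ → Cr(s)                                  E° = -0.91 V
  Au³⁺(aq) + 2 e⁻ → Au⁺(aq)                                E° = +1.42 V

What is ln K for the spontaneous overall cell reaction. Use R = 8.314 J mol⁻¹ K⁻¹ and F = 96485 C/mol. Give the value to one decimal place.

Cathode: Au³⁺/Au⁺; anode: Cr²⁺/Cr. E°cell = (+1.42) − (-0.91) = +2.33 V, with n = 2.
ΔG° = −nFE° = −RT ln K, so ln K = nFE°/(RT) = (2)(96485)(+2.33) / ((8.314)(298)) = 181.476.

181.5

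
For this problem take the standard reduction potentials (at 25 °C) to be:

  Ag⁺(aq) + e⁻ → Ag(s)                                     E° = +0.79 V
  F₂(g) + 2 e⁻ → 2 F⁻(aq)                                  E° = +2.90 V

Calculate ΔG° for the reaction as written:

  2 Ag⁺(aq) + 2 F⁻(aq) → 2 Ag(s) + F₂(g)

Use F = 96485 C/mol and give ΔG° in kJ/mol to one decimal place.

+407.2 kJ/mol

As written, Ag⁺/Ag is reduced (cathode) and F₂/F⁻ is oxidised (anode), so E°cell = (+0.79) − (+2.90) = -2.11 V.
Balancing electrons gives n = 2.
ΔG° = −nFE° = −(2)(96485)(-2.11) = 407,167 J = +407.2 kJ/mol.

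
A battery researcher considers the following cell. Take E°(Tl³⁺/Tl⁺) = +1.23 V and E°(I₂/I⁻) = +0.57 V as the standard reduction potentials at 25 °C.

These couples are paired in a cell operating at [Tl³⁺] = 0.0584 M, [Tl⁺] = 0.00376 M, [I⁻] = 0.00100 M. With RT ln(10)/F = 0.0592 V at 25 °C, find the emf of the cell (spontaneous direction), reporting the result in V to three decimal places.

+0.518 V

Tl³⁺/Tl⁺ is the cathode (higher E°), I₂/I⁻ the anode: E°cell = +1.23 − (+0.57) = +0.66 V, n = 2.
Overall: Tl³⁺(aq) + 2 I⁻(aq) → Tl⁺(aq) + I₂(s)
Q = [Tl⁺] / ([Tl³⁺]·[I⁻]^2); log Q = 4.809.
E = E° − (0.0592/n) log Q = +0.66 − (0.0592/2)(4.809) = +0.518 V.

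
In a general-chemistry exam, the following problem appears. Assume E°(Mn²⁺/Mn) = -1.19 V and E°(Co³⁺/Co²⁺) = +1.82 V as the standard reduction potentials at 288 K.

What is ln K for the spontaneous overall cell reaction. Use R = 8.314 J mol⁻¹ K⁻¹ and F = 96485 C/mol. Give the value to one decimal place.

242.6

Cathode: Co³⁺/Co²⁺; anode: Mn²⁺/Mn. E°cell = (+1.82) − (-1.19) = +3.01 V, with n = 2.
ΔG° = −nFE° = −RT ln K, so ln K = nFE°/(RT) = (2)(96485)(+3.01) / ((8.314)(288)) = 242.579.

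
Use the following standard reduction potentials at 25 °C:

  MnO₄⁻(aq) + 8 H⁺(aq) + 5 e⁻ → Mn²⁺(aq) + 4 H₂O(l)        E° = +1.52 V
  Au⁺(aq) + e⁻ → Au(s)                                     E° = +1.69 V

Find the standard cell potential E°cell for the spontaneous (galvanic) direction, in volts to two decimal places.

The Au⁺/Au couple has the higher reduction potential, so it is the cathode; MnO₄⁻/Mn²⁺ is oxidised at the anode.
E°cell = E°(cathode) − E°(anode) = (+1.69) − (+1.52) = +0.17 V.
Since E°cell > 0, the reaction is spontaneous under standard conditions.

+0.17 V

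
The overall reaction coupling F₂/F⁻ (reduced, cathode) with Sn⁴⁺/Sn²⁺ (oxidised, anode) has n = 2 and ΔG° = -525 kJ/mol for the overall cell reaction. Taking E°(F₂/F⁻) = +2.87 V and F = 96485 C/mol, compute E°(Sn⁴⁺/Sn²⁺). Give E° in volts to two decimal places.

E°cell = −ΔG°/(nF) = −(-525×10³)/((2)(96485)) = +2.721 V.
Since F₂/F⁻ is the cathode and Sn⁴⁺/Sn²⁺ the anode, E°cell = E°(F₂/F⁻) − E°(Sn⁴⁺/Sn²⁺).
So E°(Sn⁴⁺/Sn²⁺) = E°(F₂/F⁻) − E°cell = (+2.87) − (+2.721) = +0.15 V.

+0.15 V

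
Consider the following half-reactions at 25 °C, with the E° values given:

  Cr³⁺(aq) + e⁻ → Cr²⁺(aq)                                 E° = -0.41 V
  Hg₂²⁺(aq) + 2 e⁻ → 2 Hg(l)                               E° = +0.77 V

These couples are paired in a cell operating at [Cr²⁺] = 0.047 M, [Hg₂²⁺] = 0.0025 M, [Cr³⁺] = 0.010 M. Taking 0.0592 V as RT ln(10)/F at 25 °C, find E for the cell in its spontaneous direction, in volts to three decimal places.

Hg₂²⁺/Hg is the cathode (higher E°), Cr³⁺/Cr²⁺ the anode: E°cell = +0.77 − (-0.41) = +1.18 V, n = 2.
Overall: Hg₂²⁺(aq) + 2 Cr²⁺(aq) → 2 Hg(l) + 2 Cr³⁺(aq)
Q = [Cr³⁺]^2 / ([Hg₂²⁺]·[Cr²⁺]^2); log Q = 1.258.
E = E° − (0.0592/n) log Q = +1.18 − (0.0592/2)(1.258) = +1.143 V.

+1.143 V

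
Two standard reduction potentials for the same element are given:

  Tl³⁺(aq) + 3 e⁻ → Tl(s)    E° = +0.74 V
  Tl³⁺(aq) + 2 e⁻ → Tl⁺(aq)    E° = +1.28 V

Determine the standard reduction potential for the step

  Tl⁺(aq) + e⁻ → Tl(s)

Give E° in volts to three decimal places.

-0.340 V

Sequential free energies add, so n₃E°₃ = n₁E°₁ + n₂E°₂.
With n₃ = 3, and the known step contributing 2×(+1.28) V, the unknown satisfies 1·E° = 3×(+0.74) − 2×(+1.28) = -0.340.
E° = -0.340 / 1 = -0.340 V.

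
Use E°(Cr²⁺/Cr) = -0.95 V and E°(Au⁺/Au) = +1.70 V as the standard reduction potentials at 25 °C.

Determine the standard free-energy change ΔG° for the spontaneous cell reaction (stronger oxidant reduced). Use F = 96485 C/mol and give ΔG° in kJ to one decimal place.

-511.4 kJ

Au⁺/Au (E° = +1.70 V) is the cathode; Cr²⁺/Cr (E° = -0.95 V) is the anode, so E°cell = +2.65 V.
Balancing electrons gives n = 2 (lcm of 1 and 2).
ΔG° = −nFE° = −(2)(96485)(+2.65) = -511,370 J = -511.4 kJ.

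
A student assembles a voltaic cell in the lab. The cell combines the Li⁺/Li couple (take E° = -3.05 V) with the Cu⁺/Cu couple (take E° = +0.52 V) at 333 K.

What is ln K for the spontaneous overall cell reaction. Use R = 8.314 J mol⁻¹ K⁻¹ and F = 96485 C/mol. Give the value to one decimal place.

Cathode: Cu⁺/Cu; anode: Li⁺/Li. E°cell = (+0.52) − (-3.05) = +3.57 V, with n = 1.
ΔG° = −nFE° = −RT ln K, so ln K = nFE°/(RT) = (1)(96485)(+3.57) / ((8.314)(333)) = 124.415.

124.4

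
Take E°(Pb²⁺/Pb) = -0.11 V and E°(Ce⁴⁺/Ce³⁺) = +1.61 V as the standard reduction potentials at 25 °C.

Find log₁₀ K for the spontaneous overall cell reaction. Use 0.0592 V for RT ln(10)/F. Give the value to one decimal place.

Cathode: Ce⁴⁺/Ce³⁺; anode: Pb²⁺/Pb. E°cell = +1.72 V, n = 2.
log K = nE°cell / 0.0592 = (2)(+1.72) / 0.0592 = 58.1.

58.1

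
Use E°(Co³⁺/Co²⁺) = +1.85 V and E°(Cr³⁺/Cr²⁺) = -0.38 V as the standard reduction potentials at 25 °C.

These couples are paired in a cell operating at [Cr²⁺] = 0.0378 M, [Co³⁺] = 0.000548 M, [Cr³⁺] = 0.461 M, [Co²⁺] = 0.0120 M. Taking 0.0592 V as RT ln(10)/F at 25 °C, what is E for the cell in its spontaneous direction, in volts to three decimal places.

+2.086 V

Co³⁺/Co²⁺ is the cathode (higher E°), Cr³⁺/Cr²⁺ the anode: E°cell = +1.85 − (-0.38) = +2.23 V, n = 1.
Overall: Co³⁺(aq) + Cr²⁺(aq) → Co²⁺(aq) + Cr³⁺(aq)
Q = [Co²⁺]·[Cr³⁺] / ([Co³⁺]·[Cr²⁺]); log Q = 2.427.
E = E° − (0.0592/n) log Q = +2.23 − (0.0592/1)(2.427) = +2.086 V.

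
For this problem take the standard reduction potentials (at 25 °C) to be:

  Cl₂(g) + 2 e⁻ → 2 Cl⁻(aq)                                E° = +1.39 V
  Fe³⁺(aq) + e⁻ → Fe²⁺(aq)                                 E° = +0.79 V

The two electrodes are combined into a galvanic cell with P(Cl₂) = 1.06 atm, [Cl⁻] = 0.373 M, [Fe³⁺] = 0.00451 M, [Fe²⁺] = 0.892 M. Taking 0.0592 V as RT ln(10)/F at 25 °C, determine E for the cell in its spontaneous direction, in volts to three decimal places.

+0.762 V

Cl₂/Cl⁻ is the cathode (higher E°), Fe³⁺/Fe²⁺ the anode: E°cell = +1.39 − (+0.79) = +0.60 V, n = 2.
Overall: Cl₂(g) + 2 Fe²⁺(aq) → 2 Cl⁻(aq) + 2 Fe³⁺(aq)
Q = [Cl⁻]^2·[Fe³⁺]^2 / (P(Cl₂)·[Fe²⁺]^2); log Q = -5.474.
E = E° − (0.0592/n) log Q = +0.60 − (0.0592/2)(-5.474) = +0.762 V.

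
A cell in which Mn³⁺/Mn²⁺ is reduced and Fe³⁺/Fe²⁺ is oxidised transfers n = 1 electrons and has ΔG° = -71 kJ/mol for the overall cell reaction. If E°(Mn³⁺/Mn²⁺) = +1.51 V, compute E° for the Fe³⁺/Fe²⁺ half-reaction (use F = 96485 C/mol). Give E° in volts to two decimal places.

E°cell = −ΔG°/(nF) = −(-71×10³)/((1)(96485)) = +0.736 V.
Since Mn³⁺/Mn²⁺ is the cathode and Fe³⁺/Fe²⁺ the anode, E°cell = E°(Mn³⁺/Mn²⁺) − E°(Fe³⁺/Fe²⁺).
So E°(Fe³⁺/Fe²⁺) = E°(Mn³⁺/Mn²⁺) − E°cell = (+1.51) − (+0.736) = +0.77 V.

+0.77 V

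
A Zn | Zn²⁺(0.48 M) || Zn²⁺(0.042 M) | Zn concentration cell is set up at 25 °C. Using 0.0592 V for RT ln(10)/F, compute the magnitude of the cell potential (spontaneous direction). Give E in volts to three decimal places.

+0.031 V

For a concentration cell E°cell = 0. The 0.48 M side is the cathode (reduction is favoured where [Zn²⁺] is higher).
With n = 2, E = −(0.0592/2) log([Zn²⁺]ₐₙ/[Zn²⁺]꜀ₐₜ) = −(0.0592/2) log(0.042/0.48) = −(0.0592/2)(-1.058) = +0.031 V.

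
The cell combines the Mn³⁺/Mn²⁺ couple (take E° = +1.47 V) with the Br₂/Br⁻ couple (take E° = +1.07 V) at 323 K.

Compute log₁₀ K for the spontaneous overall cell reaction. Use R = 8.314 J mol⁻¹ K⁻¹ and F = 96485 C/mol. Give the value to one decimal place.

Cathode: Mn³⁺/Mn²⁺; anode: Br₂/Br⁻. E°cell = (+1.47) − (+1.07) = +0.40 V, with n = 2.
ΔG° = −nFE° = −RT ln K, so ln K = nFE°/(RT) = (2)(96485)(+0.40) / ((8.314)(323)) = 28.743.
log₁₀ K = 28.743 / ln 10 = 12.5.

12.5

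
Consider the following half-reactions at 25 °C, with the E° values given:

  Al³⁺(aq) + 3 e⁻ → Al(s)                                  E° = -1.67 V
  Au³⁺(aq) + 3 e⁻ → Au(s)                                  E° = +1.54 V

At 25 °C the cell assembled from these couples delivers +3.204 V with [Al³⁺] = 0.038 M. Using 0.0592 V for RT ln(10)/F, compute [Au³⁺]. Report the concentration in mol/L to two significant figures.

0.019 M

Au³⁺/Au is the cathode, Al³⁺/Al the anode: E°cell = +3.21 V, n = 3.
Overall reaction: Au³⁺(aq) + Al(s) → Au(s) + Al³⁺(aq); Q = [Al³⁺]^1/[Au³⁺]^1.
From E = E° − (0.0592/n) log Q: log Q = (E° − E)·n/0.0592 = (+3.21 − (+3.204))·3/0.0592 = 0.3041.
So 1·log[Au³⁺] = 1·log(0.038) − log Q = -1.4202 − (0.3041) = -1.7243; [Au³⁺] = 10^(-1.7243) ≈ 0.019 M.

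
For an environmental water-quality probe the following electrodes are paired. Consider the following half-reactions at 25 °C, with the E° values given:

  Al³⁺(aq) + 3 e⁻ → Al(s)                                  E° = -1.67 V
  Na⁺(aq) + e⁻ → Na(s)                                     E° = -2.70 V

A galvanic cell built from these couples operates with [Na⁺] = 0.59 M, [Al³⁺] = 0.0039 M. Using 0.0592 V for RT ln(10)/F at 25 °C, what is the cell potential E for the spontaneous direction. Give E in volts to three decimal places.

Al³⁺/Al is the cathode (higher E°), Na⁺/Na the anode: E°cell = -1.67 − (-2.70) = +1.03 V, n = 3.
Overall: Al³⁺(aq) + 3 Na(s) → Al(s) + 3 Na⁺(aq)
Q = [Na⁺]^3 / ([Al³⁺]); log Q = 1.721.
E = E° − (0.0592/n) log Q = +1.03 − (0.0592/3)(1.721) = +0.996 V.

+0.996 V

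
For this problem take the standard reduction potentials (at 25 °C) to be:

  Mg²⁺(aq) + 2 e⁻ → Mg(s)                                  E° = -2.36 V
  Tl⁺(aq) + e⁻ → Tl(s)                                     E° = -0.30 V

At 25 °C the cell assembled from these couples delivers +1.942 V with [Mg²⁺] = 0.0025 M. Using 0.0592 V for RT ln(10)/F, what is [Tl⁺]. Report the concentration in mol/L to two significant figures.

0.00051 M

Tl⁺/Tl is the cathode, Mg²⁺/Mg the anode: E°cell = +2.06 V, n = 2.
Overall reaction: 2 Tl⁺(aq) + Mg(s) → 2 Tl(s) + Mg²⁺(aq); Q = [Mg²⁺]^1/[Tl⁺]^2.
From E = E° − (0.0592/n) log Q: log Q = (E° − E)·n/0.0592 = (+2.06 − (+1.942))·2/0.0592 = 3.9865.
So 2·log[Tl⁺] = 1·log(0.0025) − log Q = -2.6021 − (3.9865) = -6.5886; log[Tl⁺] = -6.5886 / 2 = -3.2943; [Tl⁺] = 10^(-3.2943) ≈ 0.00051 M.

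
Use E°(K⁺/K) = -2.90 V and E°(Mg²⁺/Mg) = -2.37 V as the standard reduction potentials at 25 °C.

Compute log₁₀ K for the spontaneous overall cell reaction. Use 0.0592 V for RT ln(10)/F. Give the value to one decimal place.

Cathode: Mg²⁺/Mg; anode: K⁺/K. E°cell = +0.53 V, n = 2.
log K = nE°cell / 0.0592 = (2)(+0.53) / 0.0592 = 17.9.

17.9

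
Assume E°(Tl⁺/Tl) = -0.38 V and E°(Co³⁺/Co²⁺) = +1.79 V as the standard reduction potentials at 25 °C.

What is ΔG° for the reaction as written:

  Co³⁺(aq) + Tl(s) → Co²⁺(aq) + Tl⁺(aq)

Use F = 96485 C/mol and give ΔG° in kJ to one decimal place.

As written, Co³⁺/Co²⁺ is reduced (cathode) and Tl⁺/Tl is oxidised (anode), so E°cell = (+1.79) − (-0.38) = +2.17 V.
Balancing electrons gives n = 1.
ΔG° = −nFE° = −(1)(96485)(+2.17) = -209,372 J = -209.4 kJ.

-209.4 kJ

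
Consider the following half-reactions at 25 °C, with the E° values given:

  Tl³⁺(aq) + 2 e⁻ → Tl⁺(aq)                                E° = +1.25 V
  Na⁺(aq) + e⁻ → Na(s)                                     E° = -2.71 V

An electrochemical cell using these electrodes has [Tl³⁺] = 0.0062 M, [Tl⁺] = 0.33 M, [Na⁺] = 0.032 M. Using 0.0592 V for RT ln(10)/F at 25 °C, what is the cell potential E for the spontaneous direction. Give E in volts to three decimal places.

+3.997 V

Tl³⁺/Tl⁺ is the cathode (higher E°), Na⁺/Na the anode: E°cell = +1.25 − (-2.71) = +3.96 V, n = 2.
Overall: Tl³⁺(aq) + 2 Na(s) → Tl⁺(aq) + 2 Na⁺(aq)
Q = [Tl⁺]·[Na⁺]^2 / ([Tl³⁺]); log Q = -1.264.
E = E° − (0.0592/n) log Q = +3.96 − (0.0592/2)(-1.264) = +3.997 V.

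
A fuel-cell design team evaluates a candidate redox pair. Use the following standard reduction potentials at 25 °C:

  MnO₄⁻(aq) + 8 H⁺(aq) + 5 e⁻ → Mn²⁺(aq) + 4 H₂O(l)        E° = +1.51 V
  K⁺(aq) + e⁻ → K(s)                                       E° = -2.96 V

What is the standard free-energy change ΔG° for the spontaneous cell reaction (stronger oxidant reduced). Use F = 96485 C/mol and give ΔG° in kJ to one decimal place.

MnO₄⁻/Mn²⁺ (E° = +1.51 V) is the cathode; K⁺/K (E° = -2.96 V) is the anode, so E°cell = +4.47 V.
Balancing electrons gives n = 5 (lcm of 5 and 1).
ΔG° = −nFE° = −(5)(96485)(+4.47) = -2,156,440 J = -2156.4 kJ.

-2156.4 kJ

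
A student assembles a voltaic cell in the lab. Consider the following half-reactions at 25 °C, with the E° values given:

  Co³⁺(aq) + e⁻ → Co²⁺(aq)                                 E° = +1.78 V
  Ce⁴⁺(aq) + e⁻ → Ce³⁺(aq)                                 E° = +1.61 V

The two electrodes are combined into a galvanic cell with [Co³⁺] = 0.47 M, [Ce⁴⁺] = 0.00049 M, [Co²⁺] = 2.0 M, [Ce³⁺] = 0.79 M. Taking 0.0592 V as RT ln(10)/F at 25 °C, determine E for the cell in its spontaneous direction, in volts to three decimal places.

Co³⁺/Co²⁺ is the cathode (higher E°), Ce⁴⁺/Ce³⁺ the anode: E°cell = +1.78 − (+1.61) = +0.17 V, n = 1.
Overall: Co³⁺(aq) + Ce³⁺(aq) → Co²⁺(aq) + Ce⁴⁺(aq)
Q = [Co²⁺]·[Ce⁴⁺] / ([Co³⁺]·[Ce³⁺]); log Q = -2.578.
E = E° − (0.0592/n) log Q = +0.17 − (0.0592/1)(-2.578) = +0.323 V.

+0.323 V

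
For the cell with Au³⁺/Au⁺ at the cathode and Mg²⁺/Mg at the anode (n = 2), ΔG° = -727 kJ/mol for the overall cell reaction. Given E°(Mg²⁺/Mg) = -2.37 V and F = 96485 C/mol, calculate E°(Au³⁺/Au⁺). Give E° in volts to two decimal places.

+1.40 V

E°cell = −ΔG°/(nF) = −(-727×10³)/((2)(96485)) = +3.767 V.
Since Au³⁺/Au⁺ is the cathode and Mg²⁺/Mg the anode, E°cell = E°(Au³⁺/Au⁺) − E°(Mg²⁺/Mg).
So E°(Au³⁺/Au⁺) = E°cell + E°(Mg²⁺/Mg) = +3.767 + (-2.37) = +1.40 V.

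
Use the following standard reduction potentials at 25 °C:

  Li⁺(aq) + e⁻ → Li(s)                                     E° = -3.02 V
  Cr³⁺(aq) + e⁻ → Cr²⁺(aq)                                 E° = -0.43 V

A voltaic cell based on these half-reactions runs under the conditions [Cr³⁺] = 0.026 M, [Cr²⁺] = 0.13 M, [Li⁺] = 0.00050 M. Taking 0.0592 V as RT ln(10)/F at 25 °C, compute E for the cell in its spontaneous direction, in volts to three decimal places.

+2.744 V

Cr³⁺/Cr²⁺ is the cathode (higher E°), Li⁺/Li the anode: E°cell = -0.43 − (-3.02) = +2.59 V, n = 1.
Overall: Cr³⁺(aq) + Li(s) → Cr²⁺(aq) + Li⁺(aq)
Q = [Cr²⁺]·[Li⁺] / ([Cr³⁺]); log Q = -2.602.
E = E° − (0.0592/n) log Q = +2.59 − (0.0592/1)(-2.602) = +2.744 V.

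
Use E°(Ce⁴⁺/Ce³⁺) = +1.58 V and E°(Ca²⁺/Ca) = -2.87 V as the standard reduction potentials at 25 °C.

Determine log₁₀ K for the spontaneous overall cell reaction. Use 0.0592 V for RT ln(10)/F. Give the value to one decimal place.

Cathode: Ce⁴⁺/Ce³⁺; anode: Ca²⁺/Ca. E°cell = +4.45 V, n = 2.
log K = nE°cell / 0.0592 = (2)(+4.45) / 0.0592 = 150.3.

150.3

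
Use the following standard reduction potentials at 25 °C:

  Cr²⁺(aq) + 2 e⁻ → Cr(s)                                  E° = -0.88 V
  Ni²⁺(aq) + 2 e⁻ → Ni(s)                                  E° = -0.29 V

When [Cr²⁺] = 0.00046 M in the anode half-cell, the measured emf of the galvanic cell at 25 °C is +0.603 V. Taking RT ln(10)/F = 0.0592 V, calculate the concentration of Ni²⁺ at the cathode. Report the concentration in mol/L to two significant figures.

Ni²⁺/Ni is the cathode, Cr²⁺/Cr the anode: E°cell = +0.59 V, n = 2.
Overall reaction: Ni²⁺(aq) + Cr(s) → Ni(s) + Cr²⁺(aq); Q = [Cr²⁺]^1/[Ni²⁺]^1.
From E = E° − (0.0592/n) log Q: log Q = (E° − E)·n/0.0592 = (+0.59 − (+0.603))·2/0.0592 = -0.4392.
So 1·log[Ni²⁺] = 1·log(0.00046) − log Q = -3.3372 − (-0.4392) = -2.8980; [Ni²⁺] = 10^(-2.8980) ≈ 0.0013 M.

0.0013 M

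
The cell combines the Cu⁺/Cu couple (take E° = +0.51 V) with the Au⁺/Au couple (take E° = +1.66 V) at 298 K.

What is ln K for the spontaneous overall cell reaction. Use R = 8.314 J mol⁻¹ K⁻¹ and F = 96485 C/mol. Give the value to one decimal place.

44.8

Cathode: Au⁺/Au; anode: Cu⁺/Cu. E°cell = (+1.66) − (+0.51) = +1.15 V, with n = 1.
ΔG° = −nFE° = −RT ln K, so ln K = nFE°/(RT) = (1)(96485)(+1.15) / ((8.314)(298)) = 44.785.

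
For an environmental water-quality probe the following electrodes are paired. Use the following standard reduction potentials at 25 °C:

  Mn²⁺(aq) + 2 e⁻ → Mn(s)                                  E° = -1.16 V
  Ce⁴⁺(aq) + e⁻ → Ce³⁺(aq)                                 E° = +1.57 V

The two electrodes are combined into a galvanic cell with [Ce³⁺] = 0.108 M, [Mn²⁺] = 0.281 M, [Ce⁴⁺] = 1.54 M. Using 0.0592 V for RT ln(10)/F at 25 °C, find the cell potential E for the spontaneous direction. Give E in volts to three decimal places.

Ce⁴⁺/Ce³⁺ is the cathode (higher E°), Mn²⁺/Mn the anode: E°cell = +1.57 − (-1.16) = +2.73 V, n = 2.
Overall: 2 Ce⁴⁺(aq) + Mn(s) → 2 Ce³⁺(aq) + Mn²⁺(aq)
Q = [Ce³⁺]^2·[Mn²⁺] / ([Ce⁴⁺]^2); log Q = -2.859.
E = E° − (0.0592/n) log Q = +2.73 − (0.0592/2)(-2.859) = +2.815 V.

+2.815 V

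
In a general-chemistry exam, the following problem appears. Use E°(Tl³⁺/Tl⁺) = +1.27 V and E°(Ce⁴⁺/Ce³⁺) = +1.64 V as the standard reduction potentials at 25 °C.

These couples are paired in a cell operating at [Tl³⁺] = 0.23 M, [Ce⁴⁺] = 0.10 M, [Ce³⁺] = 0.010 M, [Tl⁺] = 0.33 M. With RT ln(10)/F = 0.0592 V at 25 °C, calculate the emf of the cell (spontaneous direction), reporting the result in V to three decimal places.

+0.434 V

Ce⁴⁺/Ce³⁺ is the cathode (higher E°), Tl³⁺/Tl⁺ the anode: E°cell = +1.64 − (+1.27) = +0.37 V, n = 2.
Overall: 2 Ce⁴⁺(aq) + Tl⁺(aq) → 2 Ce³⁺(aq) + Tl³⁺(aq)
Q = [Ce³⁺]^2·[Tl³⁺] / ([Ce⁴⁺]^2·[Tl⁺]); log Q = -2.157.
E = E° − (0.0592/n) log Q = +0.37 − (0.0592/2)(-2.157) = +0.434 V.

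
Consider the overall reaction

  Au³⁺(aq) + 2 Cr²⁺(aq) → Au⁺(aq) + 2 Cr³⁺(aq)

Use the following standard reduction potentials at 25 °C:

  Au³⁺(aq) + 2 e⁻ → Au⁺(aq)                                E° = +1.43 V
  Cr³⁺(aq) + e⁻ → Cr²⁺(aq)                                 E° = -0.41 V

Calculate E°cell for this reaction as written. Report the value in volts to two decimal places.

+1.84 V

The Au³⁺/Au⁺ couple has the higher reduction potential, so it is the cathode; Cr³⁺/Cr²⁺ is oxidised at the anode.
E°cell = E°(cathode) − E°(anode) = (+1.43) − (-0.41) = +1.84 V.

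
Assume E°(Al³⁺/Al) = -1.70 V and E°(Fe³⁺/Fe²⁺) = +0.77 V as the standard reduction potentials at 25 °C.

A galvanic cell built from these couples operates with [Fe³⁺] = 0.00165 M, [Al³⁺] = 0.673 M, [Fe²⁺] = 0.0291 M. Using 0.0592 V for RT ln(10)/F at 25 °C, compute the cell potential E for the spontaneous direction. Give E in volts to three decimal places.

Fe³⁺/Fe²⁺ is the cathode (higher E°), Al³⁺/Al the anode: E°cell = +0.77 − (-1.70) = +2.47 V, n = 3.
Overall: 3 Fe³⁺(aq) + Al(s) → 3 Fe²⁺(aq) + Al³⁺(aq)
Q = [Fe²⁺]^3·[Al³⁺] / ([Fe³⁺]^3); log Q = 3.567.
E = E° − (0.0592/n) log Q = +2.47 − (0.0592/3)(3.567) = +2.400 V.

+2.400 V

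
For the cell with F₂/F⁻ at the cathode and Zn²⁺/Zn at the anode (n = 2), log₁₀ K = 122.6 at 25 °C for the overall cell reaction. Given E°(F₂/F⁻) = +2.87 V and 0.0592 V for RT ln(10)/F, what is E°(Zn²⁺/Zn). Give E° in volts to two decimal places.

-0.76 V

E°cell = (0.0592/n)·log K = (0.0592/2)(122.6) = +3.629 V.
Since F₂/F⁻ is the cathode and Zn²⁺/Zn the anode, E°cell = E°(F₂/F⁻) − E°(Zn²⁺/Zn).
So E°(Zn²⁺/Zn) = E°(F₂/F⁻) − E°cell = (+2.87) − (+3.629) = -0.76 V.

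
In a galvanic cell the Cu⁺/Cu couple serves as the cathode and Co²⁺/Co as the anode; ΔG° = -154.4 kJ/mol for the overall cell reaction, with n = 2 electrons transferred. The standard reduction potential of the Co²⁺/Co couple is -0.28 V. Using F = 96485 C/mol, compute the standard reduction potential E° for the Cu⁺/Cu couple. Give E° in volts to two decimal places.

E°cell = −ΔG°/(nF) = −(-154.4×10³)/((2)(96485)) = +0.800 V.
Since Cu⁺/Cu is the cathode and Co²⁺/Co the anode, E°cell = E°(Cu⁺/Cu) − E°(Co²⁺/Co).
So E°(Cu⁺/Cu) = E°cell + E°(Co²⁺/Co) = +0.800 + (-0.28) = +0.52 V.

+0.52 V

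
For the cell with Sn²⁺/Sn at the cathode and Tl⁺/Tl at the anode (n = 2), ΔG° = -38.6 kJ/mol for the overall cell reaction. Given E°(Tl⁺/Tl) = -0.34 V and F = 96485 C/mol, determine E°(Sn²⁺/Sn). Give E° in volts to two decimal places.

E°cell = −ΔG°/(nF) = −(-38.6×10³)/((2)(96485)) = +0.200 V.
Since Sn²⁺/Sn is the cathode and Tl⁺/Tl the anode, E°cell = E°(Sn²⁺/Sn) − E°(Tl⁺/Tl).
So E°(Sn²⁺/Sn) = E°cell + E°(Tl⁺/Tl) = +0.200 + (-0.34) = -0.14 V.

-0.14 V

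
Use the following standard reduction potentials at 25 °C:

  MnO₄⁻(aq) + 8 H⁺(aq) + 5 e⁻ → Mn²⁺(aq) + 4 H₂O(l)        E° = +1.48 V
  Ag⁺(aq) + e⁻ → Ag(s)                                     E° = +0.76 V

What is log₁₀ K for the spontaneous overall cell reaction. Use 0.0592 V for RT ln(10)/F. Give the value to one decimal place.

Cathode: MnO₄⁻/Mn²⁺; anode: Ag⁺/Ag. E°cell = +0.72 V, n = 5.
log K = nE°cell / 0.0592 = (5)(+0.72) / 0.0592 = 60.8.

60.8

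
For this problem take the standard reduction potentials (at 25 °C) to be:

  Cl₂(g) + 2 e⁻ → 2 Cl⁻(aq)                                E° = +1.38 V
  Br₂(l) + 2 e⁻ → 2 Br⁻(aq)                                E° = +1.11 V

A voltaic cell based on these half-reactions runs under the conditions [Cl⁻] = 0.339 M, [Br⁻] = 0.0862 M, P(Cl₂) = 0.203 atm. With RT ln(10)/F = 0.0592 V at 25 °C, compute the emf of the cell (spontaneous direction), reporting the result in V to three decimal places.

Cl₂/Cl⁻ is the cathode (higher E°), Br₂/Br⁻ the anode: E°cell = +1.38 − (+1.11) = +0.27 V, n = 2.
Overall: Cl₂(g) + 2 Br⁻(aq) → 2 Cl⁻(aq) + Br₂(l)
Q = [Cl⁻]^2 / (P(Cl₂)·[Br⁻]^2); log Q = 1.882.
E = E° − (0.0592/n) log Q = +0.27 − (0.0592/2)(1.882) = +0.214 V.

+0.214 V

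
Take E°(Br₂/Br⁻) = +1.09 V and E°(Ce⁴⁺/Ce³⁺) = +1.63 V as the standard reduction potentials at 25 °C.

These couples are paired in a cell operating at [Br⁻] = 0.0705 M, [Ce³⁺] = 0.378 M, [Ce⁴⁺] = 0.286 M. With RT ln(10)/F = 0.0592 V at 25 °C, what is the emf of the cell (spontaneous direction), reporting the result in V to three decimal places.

+0.465 V

Ce⁴⁺/Ce³⁺ is the cathode (higher E°), Br₂/Br⁻ the anode: E°cell = +1.63 − (+1.09) = +0.54 V, n = 2.
Overall: 2 Ce⁴⁺(aq) + 2 Br⁻(aq) → 2 Ce³⁺(aq) + Br₂(l)
Q = [Ce³⁺]^2 / ([Ce⁴⁺]^2·[Br⁻]^2); log Q = 2.546.
E = E° − (0.0592/n) log Q = +0.54 − (0.0592/2)(2.546) = +0.465 V.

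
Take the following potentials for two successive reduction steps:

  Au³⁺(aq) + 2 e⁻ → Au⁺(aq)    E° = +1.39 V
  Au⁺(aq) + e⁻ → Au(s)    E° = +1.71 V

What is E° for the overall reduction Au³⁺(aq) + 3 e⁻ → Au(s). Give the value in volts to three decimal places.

Standard free energies of sequential steps add: ΔG°₃ = ΔG°₁ + ΔG°₂, so n₃E°₃ = n₁E°₁ + n₂E°₂.
E°₃ = (2×+1.39 + 1×+1.71) / 3 = (+4.490) / 3 = +1.497 V.

+1.497 V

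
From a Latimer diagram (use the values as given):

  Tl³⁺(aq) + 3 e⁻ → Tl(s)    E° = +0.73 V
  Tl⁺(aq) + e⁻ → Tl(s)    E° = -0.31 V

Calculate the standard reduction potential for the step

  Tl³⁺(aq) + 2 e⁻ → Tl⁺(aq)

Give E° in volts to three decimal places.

Sequential free energies add, so n₃E°₃ = n₁E°₁ + n₂E°₂.
With n₃ = 3, and the known step contributing 1×(-0.31) V, the unknown satisfies 2·E° = 3×(+0.73) − 1×(-0.31) = +2.500.
E° = +2.500 / 2 = +1.250 V.

+1.250 V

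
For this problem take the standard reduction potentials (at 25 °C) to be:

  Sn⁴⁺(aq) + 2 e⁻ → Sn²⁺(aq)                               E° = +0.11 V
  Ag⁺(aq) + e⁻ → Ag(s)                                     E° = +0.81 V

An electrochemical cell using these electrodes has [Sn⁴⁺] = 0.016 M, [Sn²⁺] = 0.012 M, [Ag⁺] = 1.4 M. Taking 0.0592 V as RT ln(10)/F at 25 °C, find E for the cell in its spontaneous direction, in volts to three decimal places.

Ag⁺/Ag is the cathode (higher E°), Sn⁴⁺/Sn²⁺ the anode: E°cell = +0.81 − (+0.11) = +0.70 V, n = 2.
Overall: 2 Ag⁺(aq) + Sn²⁺(aq) → 2 Ag(s) + Sn⁴⁺(aq)
Q = [Sn⁴⁺] / ([Ag⁺]^2·[Sn²⁺]); log Q = -0.167.
E = E° − (0.0592/n) log Q = +0.70 − (0.0592/2)(-0.167) = +0.705 V.

+0.705 V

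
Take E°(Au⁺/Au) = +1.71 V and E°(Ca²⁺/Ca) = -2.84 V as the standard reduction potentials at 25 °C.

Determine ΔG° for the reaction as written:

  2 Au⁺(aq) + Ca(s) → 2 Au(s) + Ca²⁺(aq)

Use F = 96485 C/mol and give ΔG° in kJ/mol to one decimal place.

-878.0 kJ/mol

As written, Au⁺/Au is reduced (cathode) and Ca²⁺/Ca is oxidised (anode), so E°cell = (+1.71) − (-2.84) = +4.55 V.
Balancing electrons gives n = 2.
ΔG° = −nFE° = −(2)(96485)(+4.55) = -878,014 J = -878.0 kJ/mol.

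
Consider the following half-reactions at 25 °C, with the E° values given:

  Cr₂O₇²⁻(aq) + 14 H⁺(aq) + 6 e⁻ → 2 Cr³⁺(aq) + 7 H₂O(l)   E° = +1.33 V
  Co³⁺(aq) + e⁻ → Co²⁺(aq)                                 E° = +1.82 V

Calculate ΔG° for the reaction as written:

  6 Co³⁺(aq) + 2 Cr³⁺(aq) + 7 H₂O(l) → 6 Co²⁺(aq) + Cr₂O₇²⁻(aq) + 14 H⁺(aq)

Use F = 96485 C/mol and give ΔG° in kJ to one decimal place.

As written, Co³⁺/Co²⁺ is reduced (cathode) and Cr₂O₇²⁻/Cr³⁺ is oxidised (anode), so E°cell = (+1.82) − (+1.33) = +0.49 V.
Balancing electrons gives n = 6.
ΔG° = −nFE° = −(6)(96485)(+0.49) = -283,666 J = -283.7 kJ.

-283.7 kJ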